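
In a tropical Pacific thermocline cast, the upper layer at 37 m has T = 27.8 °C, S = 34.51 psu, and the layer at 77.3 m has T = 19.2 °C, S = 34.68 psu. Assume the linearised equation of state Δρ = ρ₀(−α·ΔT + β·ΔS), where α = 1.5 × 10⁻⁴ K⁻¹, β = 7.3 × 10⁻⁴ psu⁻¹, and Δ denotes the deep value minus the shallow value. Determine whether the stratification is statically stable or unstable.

stable

ΔT = 19.2 − 27.8 = -8.6 K and ΔS = 34.68 − 34.51 = +0.17 psu (deep − shallow).
−αΔT = 1.29 × 10⁻³; βΔS = 1.241 × 10⁻⁴; sum Δρ/ρ₀ = 1.4141 × 10⁻³.
Δρ/ρ₀ > 0, so Δρ > 0: deeper water is denser → statically stable.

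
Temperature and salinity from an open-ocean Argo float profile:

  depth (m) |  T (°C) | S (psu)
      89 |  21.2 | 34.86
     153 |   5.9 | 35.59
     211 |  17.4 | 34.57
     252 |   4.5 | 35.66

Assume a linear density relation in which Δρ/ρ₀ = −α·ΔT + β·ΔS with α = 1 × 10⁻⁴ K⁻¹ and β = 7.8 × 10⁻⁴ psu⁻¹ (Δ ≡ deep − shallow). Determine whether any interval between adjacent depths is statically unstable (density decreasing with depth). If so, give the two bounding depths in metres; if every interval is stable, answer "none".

153–211 m

Evaluate Δρ/ρ₀ = −αΔT + βΔS across each adjacent pair:
  89–153 m: −αΔT+βΔS = −(1 × 10⁻⁴)(-15.3)+(7.8 × 10⁻⁴)(+0.73) = 2.1 × 10⁻³ → stable
  153–211 m: −αΔT+βΔS = −(1 × 10⁻⁴)(+11.5)+(7.8 × 10⁻⁴)(-1.02) = -1.9 × 10⁻³ → UNSTABLE
  211–252 m: −αΔT+βΔS = −(1 × 10⁻⁴)(-12.9)+(7.8 × 10⁻⁴)(+1.09) = 2.1 × 10⁻³ → stable
The 153–211 m interval has Δρ < 0: lighter water underlies denser water.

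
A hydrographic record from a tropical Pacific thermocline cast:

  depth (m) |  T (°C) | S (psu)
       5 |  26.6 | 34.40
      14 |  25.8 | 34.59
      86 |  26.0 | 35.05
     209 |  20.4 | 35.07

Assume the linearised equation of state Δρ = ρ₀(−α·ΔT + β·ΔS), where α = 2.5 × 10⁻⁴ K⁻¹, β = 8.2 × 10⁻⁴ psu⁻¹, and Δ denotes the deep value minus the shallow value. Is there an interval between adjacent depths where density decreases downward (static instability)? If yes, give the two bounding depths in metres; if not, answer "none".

none

Evaluate Δρ/ρ₀ = −αΔT + βΔS across each adjacent pair:
  5–14 m: −αΔT+βΔS = −(2.5 × 10⁻⁴)(-0.8)+(8.2 × 10⁻⁴)(+0.19) = 3.6 × 10⁻⁴ → stable
  14–86 m: −αΔT+βΔS = −(2.5 × 10⁻⁴)(+0.2)+(8.2 × 10⁻⁴)(+0.46) = 3.3 × 10⁻⁴ → stable
  86–209 m: −αΔT+βΔS = −(2.5 × 10⁻⁴)(-5.6)+(8.2 × 10⁻⁴)(+0.02) = 1.4 × 10⁻³ → stable
Every interval has Δρ > 0: the column is stably stratified throughout.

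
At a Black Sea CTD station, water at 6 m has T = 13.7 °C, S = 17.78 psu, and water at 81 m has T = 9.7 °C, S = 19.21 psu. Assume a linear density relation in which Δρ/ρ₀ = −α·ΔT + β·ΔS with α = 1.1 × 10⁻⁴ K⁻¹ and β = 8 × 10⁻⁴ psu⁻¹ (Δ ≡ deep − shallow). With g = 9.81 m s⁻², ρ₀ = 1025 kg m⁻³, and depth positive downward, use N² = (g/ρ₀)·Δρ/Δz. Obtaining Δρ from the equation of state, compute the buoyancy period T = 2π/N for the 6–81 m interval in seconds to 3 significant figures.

437 s

ΔT = -4.0 K, ΔS = +1.43 psu (deep − shallow).
Δρ/ρ₀ = −αΔT + βΔS = 4.40 × 10⁻⁴ + 1.144 × 10⁻³ = 1.584 × 10⁻³, so Δρ ≈ 1.624 kg m⁻³.
N² = (g/ρ₀)·Δρ/Δz = g·(Δρ/ρ₀)/Δz = 9.81 × 1.584 × 10⁻³ / 75 = 2.0719 × 10⁻⁴ s⁻².
N = √(2.0719 × 10⁻⁴) = 0.014394 rad s⁻¹ → T = 2π/N = 436.51 s ≈ 437 s.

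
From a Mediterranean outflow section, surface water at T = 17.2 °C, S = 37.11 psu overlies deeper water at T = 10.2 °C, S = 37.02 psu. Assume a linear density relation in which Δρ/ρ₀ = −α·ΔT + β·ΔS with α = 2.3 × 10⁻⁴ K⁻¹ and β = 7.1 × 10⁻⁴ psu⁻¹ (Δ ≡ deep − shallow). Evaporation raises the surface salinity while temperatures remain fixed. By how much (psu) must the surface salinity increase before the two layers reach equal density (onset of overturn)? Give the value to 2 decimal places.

2.18 psu

Neutral buoyancy requires −α(T_deep − T_surf) + β(S_deep − S_surf′) = 0.
S_surf′ = S_deep − (α/β)·ΔT = 37.02 − (2.3 × 10⁻⁴/7.1 × 10⁻⁴)·(-7.0) = 39.2876 psu.
Increase required: 39.2876 − 37.11 = 2.1776 psu.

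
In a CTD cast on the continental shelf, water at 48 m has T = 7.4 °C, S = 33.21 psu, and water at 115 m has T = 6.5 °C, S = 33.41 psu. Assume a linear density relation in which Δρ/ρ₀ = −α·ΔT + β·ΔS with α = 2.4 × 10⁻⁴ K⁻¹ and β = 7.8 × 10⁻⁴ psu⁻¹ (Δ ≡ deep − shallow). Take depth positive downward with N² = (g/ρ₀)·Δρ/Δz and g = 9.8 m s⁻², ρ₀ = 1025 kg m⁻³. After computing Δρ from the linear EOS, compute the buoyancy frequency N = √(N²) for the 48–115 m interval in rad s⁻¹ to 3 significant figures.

ΔT = -0.9 K, ΔS = +0.20 psu (deep − shallow).
Δρ/ρ₀ = −αΔT + βΔS = 2.16 × 10⁻⁴ + 1.56 × 10⁻⁴ = 3.72 × 10⁻⁴, so Δρ ≈ 0.3813 kg m⁻³.
N² = (g/ρ₀)·Δρ/Δz = g·(Δρ/ρ₀)/Δz = 9.8 × 3.72 × 10⁻⁴ / 67 = 5.4412 × 10⁻⁵ s⁻².
N = √(5.4412 × 10⁻⁵) = 7.3764 × 10⁻³ rad s⁻¹ ≈ 7.38 × 10⁻³ rad s⁻¹.

7.38 × 10⁻³ rad s⁻¹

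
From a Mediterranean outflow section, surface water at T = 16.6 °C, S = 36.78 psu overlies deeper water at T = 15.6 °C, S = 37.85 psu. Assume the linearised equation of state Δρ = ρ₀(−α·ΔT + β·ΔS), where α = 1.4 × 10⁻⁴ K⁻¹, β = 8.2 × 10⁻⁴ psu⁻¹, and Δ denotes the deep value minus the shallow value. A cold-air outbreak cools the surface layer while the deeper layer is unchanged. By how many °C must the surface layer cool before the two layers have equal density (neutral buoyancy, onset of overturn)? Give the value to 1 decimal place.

7.3 °C

Neutral buoyancy requires Δρ = 0, i.e. −α(T_deep − T_surf′) + β(S_deep − S_surf) = 0.
T_surf′ = T_deep − (β/α)·ΔS = 15.6 − (8.2 × 10⁻⁴/1.4 × 10⁻⁴)·(+1.07) = 9.333 °C.
Cooling required: 16.6 − (9.333) = 7.267 °C.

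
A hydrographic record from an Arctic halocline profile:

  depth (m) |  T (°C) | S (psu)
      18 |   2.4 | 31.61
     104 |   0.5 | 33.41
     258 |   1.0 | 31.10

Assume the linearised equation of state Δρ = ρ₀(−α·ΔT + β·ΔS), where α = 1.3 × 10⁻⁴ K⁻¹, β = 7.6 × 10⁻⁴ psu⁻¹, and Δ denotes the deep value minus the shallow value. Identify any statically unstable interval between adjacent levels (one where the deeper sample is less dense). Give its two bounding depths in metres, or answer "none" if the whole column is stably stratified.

104–258 m

Evaluate Δρ/ρ₀ = −αΔT + βΔS across each adjacent pair:
  18–104 m: −αΔT+βΔS = −(1.3 × 10⁻⁴)(-1.9)+(7.6 × 10⁻⁴)(+1.80) = 1.6 × 10⁻³ → stable
  104–258 m: −αΔT+βΔS = −(1.3 × 10⁻⁴)(+0.5)+(7.6 × 10⁻⁴)(-2.31) = -1.8 × 10⁻³ → UNSTABLE
The 104–258 m interval has Δρ < 0: lighter water underlies denser water.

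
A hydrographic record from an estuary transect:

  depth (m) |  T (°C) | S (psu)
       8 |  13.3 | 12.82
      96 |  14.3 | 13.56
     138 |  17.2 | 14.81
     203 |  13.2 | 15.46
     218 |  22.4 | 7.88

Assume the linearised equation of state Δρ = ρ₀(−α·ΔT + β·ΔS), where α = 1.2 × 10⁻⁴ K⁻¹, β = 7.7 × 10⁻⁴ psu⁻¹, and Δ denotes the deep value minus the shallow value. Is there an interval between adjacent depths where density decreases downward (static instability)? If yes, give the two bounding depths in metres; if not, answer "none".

Evaluate Δρ/ρ₀ = −αΔT + βΔS across each adjacent pair:
  8–96 m: −αΔT+βΔS = −(1.2 × 10⁻⁴)(+1.0)+(7.7 × 10⁻⁴)(+0.74) = 4.5 × 10⁻⁴ → stable
  96–138 m: −αΔT+βΔS = −(1.2 × 10⁻⁴)(+2.9)+(7.7 × 10⁻⁴)(+1.25) = 6.1 × 10⁻⁴ → stable
  138–203 m: −αΔT+βΔS = −(1.2 × 10⁻⁴)(-4.0)+(7.7 × 10⁻⁴)(+0.65) = 9.8 × 10⁻⁴ → stable
  203–218 m: −αΔT+βΔS = −(1.2 × 10⁻⁴)(+9.2)+(7.7 × 10⁻⁴)(-7.58) = -6.9 × 10⁻³ → UNSTABLE
The 203–218 m interval has Δρ < 0: lighter water underlies denser water.

203–218 m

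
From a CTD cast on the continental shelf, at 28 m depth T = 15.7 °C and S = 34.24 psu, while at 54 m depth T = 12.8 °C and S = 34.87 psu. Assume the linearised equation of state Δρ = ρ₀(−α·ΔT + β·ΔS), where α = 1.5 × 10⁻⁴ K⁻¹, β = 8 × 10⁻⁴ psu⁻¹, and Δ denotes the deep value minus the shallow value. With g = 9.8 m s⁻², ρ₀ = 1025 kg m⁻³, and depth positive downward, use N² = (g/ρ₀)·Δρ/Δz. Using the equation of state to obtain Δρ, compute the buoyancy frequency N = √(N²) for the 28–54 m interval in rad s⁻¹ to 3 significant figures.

0.0188 rad s⁻¹

ΔT = -2.9 K, ΔS = +0.63 psu (deep − shallow).
Δρ/ρ₀ = −αΔT + βΔS = 4.35 × 10⁻⁴ + 5.04 × 10⁻⁴ = 9.39 × 10⁻⁴, so Δρ ≈ 0.9625 kg m⁻³.
N² = (g/ρ₀)·Δρ/Δz = g·(Δρ/ρ₀)/Δz = 9.8 × 9.39 × 10⁻⁴ / 26 = 3.5393 × 10⁻⁴ s⁻².
N = √(3.5393 × 10⁻⁴) = 0.018813 rad s⁻¹ ≈ 0.0188 rad s⁻¹.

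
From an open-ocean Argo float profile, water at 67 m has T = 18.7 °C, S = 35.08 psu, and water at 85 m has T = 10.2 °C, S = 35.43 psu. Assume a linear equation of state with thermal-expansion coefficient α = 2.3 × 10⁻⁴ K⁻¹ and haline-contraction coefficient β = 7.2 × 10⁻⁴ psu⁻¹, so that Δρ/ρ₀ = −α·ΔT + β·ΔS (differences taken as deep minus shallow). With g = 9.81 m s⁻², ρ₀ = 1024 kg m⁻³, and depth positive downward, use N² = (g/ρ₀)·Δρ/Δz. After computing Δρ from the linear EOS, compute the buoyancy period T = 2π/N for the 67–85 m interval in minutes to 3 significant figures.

ΔT = -8.5 K, ΔS = +0.35 psu (deep − shallow).
Δρ/ρ₀ = −αΔT + βΔS = 1.955 × 10⁻³ + 2.52 × 10⁻⁴ = 2.207 × 10⁻³, so Δρ ≈ 2.260 kg m⁻³.
N² = (g/ρ₀)·Δρ/Δz = g·(Δρ/ρ₀)/Δz = 9.81 × 2.207 × 10⁻³ / 18 = 1.2028 × 10⁻³ s⁻².
N = √(1.2028 × 10⁻³) = 0.034681 rad s⁻¹ → T = 2π/N = 181.17 s = 3.0195 min ≈ 3.02 min.

3.02 min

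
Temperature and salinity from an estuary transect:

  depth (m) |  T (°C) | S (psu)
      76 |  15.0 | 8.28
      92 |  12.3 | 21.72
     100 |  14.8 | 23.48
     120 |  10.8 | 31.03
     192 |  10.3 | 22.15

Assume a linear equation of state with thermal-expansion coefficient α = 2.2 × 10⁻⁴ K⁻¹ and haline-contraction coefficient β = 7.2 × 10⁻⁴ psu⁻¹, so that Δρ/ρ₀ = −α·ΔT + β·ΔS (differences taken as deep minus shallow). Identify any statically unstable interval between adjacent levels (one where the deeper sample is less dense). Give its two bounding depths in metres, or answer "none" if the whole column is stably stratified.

Evaluate Δρ/ρ₀ = −αΔT + βΔS across each adjacent pair:
  76–92 m: −αΔT+βΔS = −(2.2 × 10⁻⁴)(-2.7)+(7.2 × 10⁻⁴)(+13.44) = 0.010 → stable
  92–100 m: −αΔT+βΔS = −(2.2 × 10⁻⁴)(+2.5)+(7.2 × 10⁻⁴)(+1.76) = 7.2 × 10⁻⁴ → stable
  100–120 m: −αΔT+βΔS = −(2.2 × 10⁻⁴)(-4.0)+(7.2 × 10⁻⁴)(+7.55) = 6.3 × 10⁻³ → stable
  120–192 m: −αΔT+βΔS = −(2.2 × 10⁻⁴)(-0.5)+(7.2 × 10⁻⁴)(-8.88) = -6.3 × 10⁻³ → UNSTABLE
The 120–192 m interval has Δρ < 0: lighter water underlies denser water.

120–192 m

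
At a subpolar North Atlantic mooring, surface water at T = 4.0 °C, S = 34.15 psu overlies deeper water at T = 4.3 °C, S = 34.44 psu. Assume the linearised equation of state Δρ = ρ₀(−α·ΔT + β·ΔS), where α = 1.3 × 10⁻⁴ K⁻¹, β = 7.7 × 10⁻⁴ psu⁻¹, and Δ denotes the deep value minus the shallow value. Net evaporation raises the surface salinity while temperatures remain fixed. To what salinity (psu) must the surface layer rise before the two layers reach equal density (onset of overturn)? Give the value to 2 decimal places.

34.39 psu

Neutral buoyancy requires −α(T_deep − T_surf) + β(S_deep − S_surf′) = 0.
S_surf′ = S_deep − (α/β)·ΔT = 34.44 − (1.3 × 10⁻⁴/7.7 × 10⁻⁴)·(+0.3) = 34.3894 psu.
Increase required: 34.3894 − 34.15 = 0.2394 psu.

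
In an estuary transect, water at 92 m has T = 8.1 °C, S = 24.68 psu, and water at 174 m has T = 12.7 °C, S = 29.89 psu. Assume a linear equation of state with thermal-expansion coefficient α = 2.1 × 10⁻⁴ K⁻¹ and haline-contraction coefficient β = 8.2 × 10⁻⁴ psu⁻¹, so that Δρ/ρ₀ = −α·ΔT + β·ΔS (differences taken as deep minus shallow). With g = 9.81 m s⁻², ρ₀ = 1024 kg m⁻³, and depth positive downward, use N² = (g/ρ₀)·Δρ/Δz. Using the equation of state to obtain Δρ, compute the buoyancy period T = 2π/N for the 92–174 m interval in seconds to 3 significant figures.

ΔT = +4.6 K, ΔS = +5.21 psu (deep − shallow).
Δρ/ρ₀ = −αΔT + βΔS = -9.66 × 10⁻⁴ + 4.2722 × 10⁻³ = 3.3062 × 10⁻³, so Δρ ≈ 3.386 kg m⁻³.
N² = (g/ρ₀)·Δρ/Δz = g·(Δρ/ρ₀)/Δz = 9.81 × 3.3062 × 10⁻³ / 82 = 3.9553 × 10⁻⁴ s⁻².
N = √(3.9553 × 10⁻⁴) = 0.019888 rad s⁻¹ → T = 2π/N = 315.93 s ≈ 316 s.

316 s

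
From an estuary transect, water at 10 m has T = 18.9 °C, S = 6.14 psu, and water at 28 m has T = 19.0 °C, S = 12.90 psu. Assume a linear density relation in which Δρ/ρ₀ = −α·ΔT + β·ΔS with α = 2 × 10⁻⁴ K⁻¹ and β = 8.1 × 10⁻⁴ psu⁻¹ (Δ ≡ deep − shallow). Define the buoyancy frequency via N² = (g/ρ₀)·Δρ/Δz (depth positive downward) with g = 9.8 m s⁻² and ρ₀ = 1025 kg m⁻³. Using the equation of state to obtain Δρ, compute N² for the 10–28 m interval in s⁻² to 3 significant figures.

ΔT = +0.1 K, ΔS = +6.76 psu (deep − shallow).
Δρ/ρ₀ = −αΔT + βΔS = -2.00 × 10⁻⁵ + 5.4756 × 10⁻³ = 5.4556 × 10⁻³, so Δρ ≈ 5.592 kg m⁻³.
N² = (g/ρ₀)·Δρ/Δz = g·(Δρ/ρ₀)/Δz = 9.8 × 5.4556 × 10⁻³ / 18 = 2.9703 × 10⁻³ s⁻² ≈ 2.97 × 10⁻³ s⁻².

2.97 × 10⁻³ s⁻²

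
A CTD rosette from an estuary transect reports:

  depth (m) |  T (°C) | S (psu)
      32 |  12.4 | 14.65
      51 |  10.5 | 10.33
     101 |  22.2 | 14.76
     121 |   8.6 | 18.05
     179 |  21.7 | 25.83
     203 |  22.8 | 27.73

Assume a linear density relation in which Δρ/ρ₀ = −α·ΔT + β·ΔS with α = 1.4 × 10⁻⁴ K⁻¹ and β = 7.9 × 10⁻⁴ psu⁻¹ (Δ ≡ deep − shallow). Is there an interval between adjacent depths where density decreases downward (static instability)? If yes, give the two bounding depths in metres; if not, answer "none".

32–51 m

Evaluate Δρ/ρ₀ = −αΔT + βΔS across each adjacent pair:
  32–51 m: −αΔT+βΔS = −(1.4 × 10⁻⁴)(-1.9)+(7.9 × 10⁻⁴)(-4.32) = -3.1 × 10⁻³ → UNSTABLE
  51–101 m: −αΔT+βΔS = −(1.4 × 10⁻⁴)(+11.7)+(7.9 × 10⁻⁴)(+4.43) = 1.9 × 10⁻³ → stable
  101–121 m: −αΔT+βΔS = −(1.4 × 10⁻⁴)(-13.6)+(7.9 × 10⁻⁴)(+3.29) = 4.5 × 10⁻³ → stable
  121–179 m: −αΔT+βΔS = −(1.4 × 10⁻⁴)(+13.1)+(7.9 × 10⁻⁴)(+7.78) = 4.3 × 10⁻³ → stable
  179–203 m: −αΔT+βΔS = −(1.4 × 10⁻⁴)(+1.1)+(7.9 × 10⁻⁴)(+1.90) = 1.3 × 10⁻³ → stable
The 32–51 m interval has Δρ < 0: lighter water underlies denser water.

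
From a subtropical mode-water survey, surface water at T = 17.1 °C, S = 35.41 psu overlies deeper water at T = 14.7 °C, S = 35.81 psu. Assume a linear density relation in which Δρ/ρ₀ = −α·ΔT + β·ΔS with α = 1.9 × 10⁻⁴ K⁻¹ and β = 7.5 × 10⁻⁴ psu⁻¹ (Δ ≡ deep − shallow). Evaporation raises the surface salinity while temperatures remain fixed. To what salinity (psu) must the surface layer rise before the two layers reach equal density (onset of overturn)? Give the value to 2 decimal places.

36.42 psu

Neutral buoyancy requires −α(T_deep − T_surf) + β(S_deep − S_surf′) = 0.
S_surf′ = S_deep − (α/β)·ΔT = 35.81 − (1.9 × 10⁻⁴/7.5 × 10⁻⁴)·(-2.4) = 36.4180 psu.
Increase required: 36.4180 − 35.41 = 1.0080 psu.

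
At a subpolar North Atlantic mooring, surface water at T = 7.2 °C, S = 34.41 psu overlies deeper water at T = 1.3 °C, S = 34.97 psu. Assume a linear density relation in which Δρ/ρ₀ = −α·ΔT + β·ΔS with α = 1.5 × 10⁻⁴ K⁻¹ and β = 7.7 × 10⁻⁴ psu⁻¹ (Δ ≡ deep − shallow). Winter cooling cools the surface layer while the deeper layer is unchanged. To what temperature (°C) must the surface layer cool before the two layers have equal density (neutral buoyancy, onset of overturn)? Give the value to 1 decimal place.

-1.6 °C

Neutral buoyancy requires Δρ = 0, i.e. −α(T_deep − T_surf′) + β(S_deep − S_surf) = 0.
T_surf′ = T_deep − (β/α)·ΔS = 1.3 − (7.7 × 10⁻⁴/1.5 × 10⁻⁴)·(+0.56) = -1.575 °C.
Cooling required: 7.2 − (-1.575) = 8.775 °C.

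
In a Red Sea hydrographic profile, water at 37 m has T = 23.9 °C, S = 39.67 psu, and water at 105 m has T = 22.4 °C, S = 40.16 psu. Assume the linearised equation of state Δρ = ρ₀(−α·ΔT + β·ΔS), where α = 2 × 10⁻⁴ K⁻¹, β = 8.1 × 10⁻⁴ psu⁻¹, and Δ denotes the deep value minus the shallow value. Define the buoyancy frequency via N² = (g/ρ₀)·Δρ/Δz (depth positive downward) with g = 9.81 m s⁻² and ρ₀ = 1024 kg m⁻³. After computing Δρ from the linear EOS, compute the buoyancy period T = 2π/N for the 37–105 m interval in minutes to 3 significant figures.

10.4 min

ΔT = -1.5 K, ΔS = +0.49 psu (deep − shallow).
Δρ/ρ₀ = −αΔT + βΔS = 3.00 × 10⁻⁴ + 3.969 × 10⁻⁴ = 6.969 × 10⁻⁴, so Δρ ≈ 0.7136 kg m⁻³.
N² = (g/ρ₀)·Δρ/Δz = g·(Δρ/ρ₀)/Δz = 9.81 × 6.969 × 10⁻⁴ / 68 = 1.0054 × 10⁻⁴ s⁻².
N = √(1.0054 × 10⁻⁴) = 0.010027 rad s⁻¹ → T = 2π/N = 626.63 s = 10.444 min ≈ 10.4 min.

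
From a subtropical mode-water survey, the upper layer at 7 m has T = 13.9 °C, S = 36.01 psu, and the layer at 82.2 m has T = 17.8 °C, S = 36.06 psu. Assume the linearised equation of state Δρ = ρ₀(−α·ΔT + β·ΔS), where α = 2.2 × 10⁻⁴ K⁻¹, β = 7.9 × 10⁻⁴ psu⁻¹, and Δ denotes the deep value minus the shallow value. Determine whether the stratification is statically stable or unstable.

ΔT = 17.8 − 13.9 = +3.9 K and ΔS = 36.06 − 36.01 = +0.05 psu (deep − shallow).
−αΔT = -8.58 × 10⁻⁴; βΔS = 3.95 × 10⁻⁵; sum Δρ/ρ₀ = -8.185 × 10⁻⁴.
Δρ/ρ₀ < 0, so Δρ < 0: deeper water is lighter → statically unstable; the column would overturn.

unstable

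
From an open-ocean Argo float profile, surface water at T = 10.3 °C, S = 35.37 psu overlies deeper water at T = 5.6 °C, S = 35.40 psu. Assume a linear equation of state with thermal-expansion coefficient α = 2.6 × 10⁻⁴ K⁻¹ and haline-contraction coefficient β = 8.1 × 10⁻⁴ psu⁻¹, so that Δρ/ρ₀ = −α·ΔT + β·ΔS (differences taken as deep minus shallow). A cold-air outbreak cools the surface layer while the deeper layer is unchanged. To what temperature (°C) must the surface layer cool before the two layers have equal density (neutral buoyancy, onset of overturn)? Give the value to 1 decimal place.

5.5 °C

Neutral buoyancy requires Δρ = 0, i.e. −α(T_deep − T_surf′) + β(S_deep − S_surf) = 0.
T_surf′ = T_deep − (β/α)·ΔS = 5.6 − (8.1 × 10⁻⁴/2.6 × 10⁻⁴)·(+0.03) = 5.507 °C.
Cooling required: 10.3 − (5.507) = 4.793 °C.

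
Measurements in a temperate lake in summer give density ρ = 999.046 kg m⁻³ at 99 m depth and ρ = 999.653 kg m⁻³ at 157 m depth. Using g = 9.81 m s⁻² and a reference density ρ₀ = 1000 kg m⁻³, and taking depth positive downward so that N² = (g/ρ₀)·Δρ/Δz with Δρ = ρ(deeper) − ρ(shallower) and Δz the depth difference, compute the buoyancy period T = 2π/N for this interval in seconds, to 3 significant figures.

620 s

Δρ = 999.653 − 999.046 = 0.607 kg m⁻³ over Δz = 157 − 99 = 58 m.
N² = (9.81/1000) × (0.607/58) = 1.0267 × 10⁻⁴ s⁻².
N = √(1.0267 × 10⁻⁴) = 0.010133 rad s⁻¹, so T = 2π/N = 620.07 s ≈ 620 s.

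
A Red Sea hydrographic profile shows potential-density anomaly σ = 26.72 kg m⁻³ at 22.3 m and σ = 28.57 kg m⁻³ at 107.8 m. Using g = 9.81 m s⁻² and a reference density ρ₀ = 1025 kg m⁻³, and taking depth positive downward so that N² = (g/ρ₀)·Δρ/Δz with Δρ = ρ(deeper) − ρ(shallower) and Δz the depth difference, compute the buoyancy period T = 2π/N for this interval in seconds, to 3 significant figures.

437 s

Δρ = 1028.57 − 1026.72 = 1.85 kg m⁻³ over Δz = 107.8 − 22.3 = 85.5 m.
N² = (9.81/1025) × (1.85/85.5) = 2.0709 × 10⁻⁴ s⁻².
N = √(2.0709 × 10⁻⁴) = 0.014391 rad s⁻¹, so T = 2π/N = 436.61 s ≈ 437 s.
N² > 0, so the interval is statically stable.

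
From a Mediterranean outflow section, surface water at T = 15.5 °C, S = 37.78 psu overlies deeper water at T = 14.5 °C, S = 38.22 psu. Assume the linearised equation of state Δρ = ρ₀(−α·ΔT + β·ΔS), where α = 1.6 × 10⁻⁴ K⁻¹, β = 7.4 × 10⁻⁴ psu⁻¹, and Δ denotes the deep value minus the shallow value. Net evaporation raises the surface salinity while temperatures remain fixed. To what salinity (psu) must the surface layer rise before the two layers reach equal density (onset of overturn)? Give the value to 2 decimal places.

38.44 psu

Neutral buoyancy requires −α(T_deep − T_surf) + β(S_deep − S_surf′) = 0.
S_surf′ = S_deep − (α/β)·ΔT = 38.22 − (1.6 × 10⁻⁴/7.4 × 10⁻⁴)·(-1.0) = 38.4362 psu.
Increase required: 38.4362 − 37.78 = 0.6562 psu.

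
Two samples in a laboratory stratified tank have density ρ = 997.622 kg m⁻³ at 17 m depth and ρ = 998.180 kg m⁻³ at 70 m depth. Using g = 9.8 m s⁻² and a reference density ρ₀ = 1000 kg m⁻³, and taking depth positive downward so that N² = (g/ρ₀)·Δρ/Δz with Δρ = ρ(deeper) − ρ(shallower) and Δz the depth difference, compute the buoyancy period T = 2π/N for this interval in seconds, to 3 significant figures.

619 s

Δρ = 998.180 − 997.622 = 0.558 kg m⁻³ over Δz = 70 − 17 = 53 m.
N² = (9.8/1000) × (0.558/53) = 1.0318 × 10⁻⁴ s⁻².
N = √(1.0318 × 10⁻⁴) = 0.010158 rad s⁻¹, so T = 2π/N = 618.55 s ≈ 619 s.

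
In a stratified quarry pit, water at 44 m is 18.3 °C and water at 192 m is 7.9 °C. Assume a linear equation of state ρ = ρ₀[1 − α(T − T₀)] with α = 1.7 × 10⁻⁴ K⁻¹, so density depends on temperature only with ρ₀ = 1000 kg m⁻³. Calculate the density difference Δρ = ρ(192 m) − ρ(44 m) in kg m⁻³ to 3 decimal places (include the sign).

+1.768 kg m⁻³

ΔT = -10.4 K, Δρ/ρ₀ = −αΔT = 1.768 × 10⁻³.
Δρ = 1000 × (1.768 × 10⁻³) = +1.768 kg m⁻³.
Positive Δρ: denser below, stable.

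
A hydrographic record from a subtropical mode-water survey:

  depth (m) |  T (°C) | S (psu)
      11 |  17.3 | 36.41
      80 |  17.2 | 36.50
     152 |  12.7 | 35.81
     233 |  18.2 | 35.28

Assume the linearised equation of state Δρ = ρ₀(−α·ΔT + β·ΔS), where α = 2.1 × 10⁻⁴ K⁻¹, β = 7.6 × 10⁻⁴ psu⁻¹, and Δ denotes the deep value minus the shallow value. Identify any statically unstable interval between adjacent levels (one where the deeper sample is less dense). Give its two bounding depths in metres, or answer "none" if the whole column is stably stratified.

152–233 m

Evaluate Δρ/ρ₀ = −αΔT + βΔS across each adjacent pair:
  11–80 m: −αΔT+βΔS = −(2.1 × 10⁻⁴)(-0.1)+(7.6 × 10⁻⁴)(+0.09) = 8.9 × 10⁻⁵ → stable
  80–152 m: −αΔT+βΔS = −(2.1 × 10⁻⁴)(-4.5)+(7.6 × 10⁻⁴)(-0.69) = 4.2 × 10⁻⁴ → stable
  152–233 m: −αΔT+βΔS = −(2.1 × 10⁻⁴)(+5.5)+(7.6 × 10⁻⁴)(-0.53) = -1.6 × 10⁻³ → UNSTABLE
The 152–233 m interval has Δρ < 0: lighter water underlies denser water.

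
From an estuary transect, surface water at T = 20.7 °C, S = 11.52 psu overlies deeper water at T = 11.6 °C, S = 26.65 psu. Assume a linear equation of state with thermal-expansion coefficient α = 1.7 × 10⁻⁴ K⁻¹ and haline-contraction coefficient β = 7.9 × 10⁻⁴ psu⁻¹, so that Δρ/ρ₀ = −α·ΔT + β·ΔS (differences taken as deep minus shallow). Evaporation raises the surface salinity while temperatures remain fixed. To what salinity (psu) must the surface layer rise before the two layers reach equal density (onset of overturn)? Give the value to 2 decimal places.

28.61 psu

Neutral buoyancy requires −α(T_deep − T_surf) + β(S_deep − S_surf′) = 0.
S_surf′ = S_deep − (α/β)·ΔT = 26.65 − (1.7 × 10⁻⁴/7.9 × 10⁻⁴)·(-9.1) = 28.6082 psu.
Increase required: 28.6082 − 11.52 = 17.0882 psu.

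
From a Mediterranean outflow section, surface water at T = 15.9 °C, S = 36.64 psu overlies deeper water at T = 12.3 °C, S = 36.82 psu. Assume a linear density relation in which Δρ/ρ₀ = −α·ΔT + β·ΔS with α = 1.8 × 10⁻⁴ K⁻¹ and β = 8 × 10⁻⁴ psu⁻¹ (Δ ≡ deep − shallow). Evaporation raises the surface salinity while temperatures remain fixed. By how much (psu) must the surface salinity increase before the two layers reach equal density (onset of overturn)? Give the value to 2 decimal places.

Neutral buoyancy requires −α(T_deep − T_surf) + β(S_deep − S_surf′) = 0.
S_surf′ = S_deep − (α/β)·ΔT = 36.82 − (1.8 × 10⁻⁴/8 × 10⁻⁴)·(-3.6) = 37.6300 psu.
Increase required: 37.6300 − 36.64 = 0.9900 psu.

0.99 psu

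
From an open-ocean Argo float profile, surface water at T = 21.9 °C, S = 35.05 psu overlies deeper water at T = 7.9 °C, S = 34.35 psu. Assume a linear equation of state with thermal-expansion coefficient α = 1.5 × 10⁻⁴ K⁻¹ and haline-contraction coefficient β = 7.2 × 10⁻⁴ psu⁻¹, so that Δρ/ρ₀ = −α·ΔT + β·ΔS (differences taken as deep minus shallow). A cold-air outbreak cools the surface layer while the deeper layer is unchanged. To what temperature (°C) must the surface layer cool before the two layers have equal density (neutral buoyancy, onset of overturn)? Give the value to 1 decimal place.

Neutral buoyancy requires Δρ = 0, i.e. −α(T_deep − T_surf′) + β(S_deep − S_surf) = 0.
T_surf′ = T_deep − (β/α)·ΔS = 7.9 − (7.2 × 10⁻⁴/1.5 × 10⁻⁴)·(-0.70) = 11.260 °C.
Cooling required: 21.9 − (11.260) = 10.640 °C.

11.3 °C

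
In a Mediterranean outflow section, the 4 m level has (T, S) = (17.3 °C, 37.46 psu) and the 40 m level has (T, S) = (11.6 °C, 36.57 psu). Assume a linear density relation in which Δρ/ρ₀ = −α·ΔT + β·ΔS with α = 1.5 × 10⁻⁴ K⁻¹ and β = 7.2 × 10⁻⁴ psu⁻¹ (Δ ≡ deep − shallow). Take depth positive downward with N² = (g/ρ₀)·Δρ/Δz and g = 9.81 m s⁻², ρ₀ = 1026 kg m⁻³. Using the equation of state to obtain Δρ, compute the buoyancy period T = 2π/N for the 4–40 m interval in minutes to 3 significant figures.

13.7 min

ΔT = -5.7 K, ΔS = -0.89 psu (deep − shallow).
Δρ/ρ₀ = −αΔT + βΔS = 8.55 × 10⁻⁴ − 6.408 × 10⁻⁴ = 2.142 × 10⁻⁴, so Δρ ≈ 0.2198 kg m⁻³.
N² = (g/ρ₀)·Δρ/Δz = g·(Δρ/ρ₀)/Δz = 9.81 × 2.142 × 10⁻⁴ / 36 = 5.8369 × 10⁻⁵ s⁻².
N = √(5.8369 × 10⁻⁵) = 7.6400 × 10⁻³ rad s⁻¹ → T = 2π/N = 822.41 s = 13.707 min ≈ 13.7 min.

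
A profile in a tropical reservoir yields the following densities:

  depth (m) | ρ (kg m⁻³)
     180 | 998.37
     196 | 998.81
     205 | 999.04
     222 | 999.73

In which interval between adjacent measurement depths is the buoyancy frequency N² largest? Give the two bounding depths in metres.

Compute the density gradient over each adjacent pair:
  180–196 m: Δρ/Δz = 0.44/16 = 0.028 kg m⁻⁴
  196–205 m: Δρ/Δz = 0.23/9 = 0.026 kg m⁻⁴
  205–222 m: Δρ/Δz = 0.69/17 = 0.041 kg m⁻⁴
The largest gradient is in the 205–222 m interval — the pycnocline.

205–222 m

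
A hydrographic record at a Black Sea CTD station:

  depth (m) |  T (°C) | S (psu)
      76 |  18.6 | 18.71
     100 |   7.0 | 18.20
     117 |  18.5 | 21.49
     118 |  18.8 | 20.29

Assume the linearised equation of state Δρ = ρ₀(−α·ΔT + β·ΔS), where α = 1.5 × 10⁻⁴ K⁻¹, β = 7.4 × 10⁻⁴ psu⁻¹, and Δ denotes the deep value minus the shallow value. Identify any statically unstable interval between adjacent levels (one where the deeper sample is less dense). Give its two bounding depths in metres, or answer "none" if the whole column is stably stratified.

Evaluate Δρ/ρ₀ = −αΔT + βΔS across each adjacent pair:
  76–100 m: −αΔT+βΔS = −(1.5 × 10⁻⁴)(-11.6)+(7.4 × 10⁻⁴)(-0.51) = 1.4 × 10⁻³ → stable
  100–117 m: −αΔT+βΔS = −(1.5 × 10⁻⁴)(+11.5)+(7.4 × 10⁻⁴)(+3.29) = 7.1 × 10⁻⁴ → stable
  117–118 m: −αΔT+βΔS = −(1.5 × 10⁻⁴)(+0.3)+(7.4 × 10⁻⁴)(-1.20) = -9.3 × 10⁻⁴ → UNSTABLE
The 117–118 m interval has Δρ < 0: lighter water underlies denser water.

117–118 m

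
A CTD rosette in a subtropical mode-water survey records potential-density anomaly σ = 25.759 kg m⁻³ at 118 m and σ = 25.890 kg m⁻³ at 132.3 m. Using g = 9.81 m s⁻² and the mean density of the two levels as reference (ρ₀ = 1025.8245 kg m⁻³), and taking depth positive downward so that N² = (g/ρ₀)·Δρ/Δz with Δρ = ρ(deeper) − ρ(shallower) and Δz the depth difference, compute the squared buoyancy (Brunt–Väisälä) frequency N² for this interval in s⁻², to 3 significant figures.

8.76 × 10⁻⁵ s⁻²

Δρ = 1025.890 − 1025.759 = 0.131 kg m⁻³ over Δz = 132.3 − 118 = 14.3 m.
N² = (9.81/1025.8245) × (0.131/14.3) = 8.7605 × 10⁻⁵ s⁻² ≈ 8.76 × 10⁻⁵ s⁻².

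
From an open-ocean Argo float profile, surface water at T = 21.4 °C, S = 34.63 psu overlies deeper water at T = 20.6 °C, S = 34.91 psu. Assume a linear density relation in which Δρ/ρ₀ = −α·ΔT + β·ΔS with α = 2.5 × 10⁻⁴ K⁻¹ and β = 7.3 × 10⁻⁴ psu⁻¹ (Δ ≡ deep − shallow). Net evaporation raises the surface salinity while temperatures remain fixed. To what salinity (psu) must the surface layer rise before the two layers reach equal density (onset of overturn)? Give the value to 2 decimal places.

35.18 psu

Neutral buoyancy requires −α(T_deep − T_surf) + β(S_deep − S_surf′) = 0.
S_surf′ = S_deep − (α/β)·ΔT = 34.91 − (2.5 × 10⁻⁴/7.3 × 10⁻⁴)·(-0.8) = 35.1840 psu.
Increase required: 35.1840 − 34.63 = 0.5540 psu.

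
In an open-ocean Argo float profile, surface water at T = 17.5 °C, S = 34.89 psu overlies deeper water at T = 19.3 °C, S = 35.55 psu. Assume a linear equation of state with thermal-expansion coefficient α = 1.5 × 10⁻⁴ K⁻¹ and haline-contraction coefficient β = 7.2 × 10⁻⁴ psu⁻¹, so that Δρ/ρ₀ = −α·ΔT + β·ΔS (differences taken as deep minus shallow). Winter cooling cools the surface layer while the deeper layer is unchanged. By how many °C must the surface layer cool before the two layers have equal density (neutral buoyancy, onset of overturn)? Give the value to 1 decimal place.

1.4 °C

Neutral buoyancy requires Δρ = 0, i.e. −α(T_deep − T_surf′) + β(S_deep − S_surf) = 0.
T_surf′ = T_deep − (β/α)·ΔS = 19.3 − (7.2 × 10⁻⁴/1.5 × 10⁻⁴)·(+0.66) = 16.132 °C.
Cooling required: 17.5 − (16.132) = 1.368 °C.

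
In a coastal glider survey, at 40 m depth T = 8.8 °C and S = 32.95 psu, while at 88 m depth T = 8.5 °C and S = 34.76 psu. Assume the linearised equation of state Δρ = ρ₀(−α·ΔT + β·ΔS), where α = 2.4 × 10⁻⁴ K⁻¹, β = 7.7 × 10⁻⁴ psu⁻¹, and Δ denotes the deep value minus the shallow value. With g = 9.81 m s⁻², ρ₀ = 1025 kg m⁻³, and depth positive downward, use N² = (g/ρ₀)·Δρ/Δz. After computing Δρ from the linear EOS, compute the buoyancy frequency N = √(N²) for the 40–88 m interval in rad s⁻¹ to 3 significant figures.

0.0173 rad s⁻¹

ΔT = -0.3 K, ΔS = +1.81 psu (deep − shallow).
Δρ/ρ₀ = −αΔT + βΔS = 7.20 × 10⁻⁵ + 1.3937 × 10⁻³ = 1.4657 × 10⁻³, so Δρ ≈ 1.502 kg m⁻³.
N² = (g/ρ₀)·Δρ/Δz = g·(Δρ/ρ₀)/Δz = 9.81 × 1.4657 × 10⁻³ / 48 = 2.9955 × 10⁻⁴ s⁻².
N = √(2.9955 × 10⁻⁴) = 0.017308 rad s⁻¹ ≈ 0.0173 rad s⁻¹.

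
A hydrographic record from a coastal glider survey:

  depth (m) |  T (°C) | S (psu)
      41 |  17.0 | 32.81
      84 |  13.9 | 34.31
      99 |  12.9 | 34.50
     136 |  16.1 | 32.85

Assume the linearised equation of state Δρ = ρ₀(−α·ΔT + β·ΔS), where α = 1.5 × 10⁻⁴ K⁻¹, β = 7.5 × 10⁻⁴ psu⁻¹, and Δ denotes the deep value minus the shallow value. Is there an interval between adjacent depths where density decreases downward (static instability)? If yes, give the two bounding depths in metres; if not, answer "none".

99–136 m

Evaluate Δρ/ρ₀ = −αΔT + βΔS across each adjacent pair:
  41–84 m: −αΔT+βΔS = −(1.5 × 10⁻⁴)(-3.1)+(7.5 × 10⁻⁴)(+1.50) = 1.6 × 10⁻³ → stable
  84–99 m: −αΔT+βΔS = −(1.5 × 10⁻⁴)(-1.0)+(7.5 × 10⁻⁴)(+0.19) = 2.9 × 10⁻⁴ → stable
  99–136 m: −αΔT+βΔS = −(1.5 × 10⁻⁴)(+3.2)+(7.5 × 10⁻⁴)(-1.65) = -1.7 × 10⁻³ → UNSTABLE
The 99–136 m interval has Δρ < 0: lighter water underlies denser water.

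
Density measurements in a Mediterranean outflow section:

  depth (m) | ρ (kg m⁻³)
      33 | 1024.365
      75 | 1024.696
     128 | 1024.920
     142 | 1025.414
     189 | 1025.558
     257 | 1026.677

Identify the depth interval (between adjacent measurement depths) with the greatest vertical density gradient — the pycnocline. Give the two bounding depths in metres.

128–142 m

Compute the density gradient over each adjacent pair:
  33–75 m: Δρ/Δz = 0.331/42 = 7.9 × 10⁻³ kg m⁻⁴
  75–128 m: Δρ/Δz = 0.224/53 = 4.2 × 10⁻³ kg m⁻⁴
  128–142 m: Δρ/Δz = 0.494/14 = 0.035 kg m⁻⁴
  142–189 m: Δρ/Δz = 0.144/47 = 3.1 × 10⁻³ kg m⁻⁴
  189–257 m: Δρ/Δz = 1.119/68 = 0.016 kg m⁻⁴
The largest gradient is in the 128–142 m interval — the pycnocline.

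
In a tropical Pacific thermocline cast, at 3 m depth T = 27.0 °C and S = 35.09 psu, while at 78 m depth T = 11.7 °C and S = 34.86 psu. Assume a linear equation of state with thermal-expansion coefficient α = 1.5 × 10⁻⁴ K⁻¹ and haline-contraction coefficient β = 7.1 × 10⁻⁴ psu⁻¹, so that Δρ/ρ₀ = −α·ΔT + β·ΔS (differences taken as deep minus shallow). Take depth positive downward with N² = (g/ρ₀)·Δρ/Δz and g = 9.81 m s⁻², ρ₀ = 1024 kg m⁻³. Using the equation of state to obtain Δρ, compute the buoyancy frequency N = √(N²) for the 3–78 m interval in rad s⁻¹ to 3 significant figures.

ΔT = -15.3 K, ΔS = -0.23 psu (deep − shallow).
Δρ/ρ₀ = −αΔT + βΔS = 2.295 × 10⁻³ − 1.633 × 10⁻⁴ = 2.1317 × 10⁻³, so Δρ ≈ 2.183 kg m⁻³.
N² = (g/ρ₀)·Δρ/Δz = g·(Δρ/ρ₀)/Δz = 9.81 × 2.1317 × 10⁻³ / 75 = 2.7883 × 10⁻⁴ s⁻².
N = √(2.7883 × 10⁻⁴) = 0.016698 rad s⁻¹ ≈ 0.0167 rad s⁻¹.

0.0167 rad s⁻¹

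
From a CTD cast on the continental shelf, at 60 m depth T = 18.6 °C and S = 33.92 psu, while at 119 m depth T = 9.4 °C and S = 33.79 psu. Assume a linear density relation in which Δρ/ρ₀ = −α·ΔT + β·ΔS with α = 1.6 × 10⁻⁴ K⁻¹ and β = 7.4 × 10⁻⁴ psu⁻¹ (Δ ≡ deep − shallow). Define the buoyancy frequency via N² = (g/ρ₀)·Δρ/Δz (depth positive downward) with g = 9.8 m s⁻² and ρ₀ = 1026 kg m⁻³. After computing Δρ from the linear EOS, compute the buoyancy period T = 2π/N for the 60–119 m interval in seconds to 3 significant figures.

416 s

ΔT = -9.2 K, ΔS = -0.13 psu (deep − shallow).
Δρ/ρ₀ = −αΔT + βΔS = 1.472 × 10⁻³ − 9.62 × 10⁻⁵ = 1.3758 × 10⁻³, so Δρ ≈ 1.412 kg m⁻³.
N² = (g/ρ₀)·Δρ/Δz = g·(Δρ/ρ₀)/Δz = 9.8 × 1.3758 × 10⁻³ / 59 = 2.2852 × 10⁻⁴ s⁻².
N = √(2.2852 × 10⁻⁴) = 0.015117 rad s⁻¹ → T = 2π/N = 415.64 s ≈ 416 s.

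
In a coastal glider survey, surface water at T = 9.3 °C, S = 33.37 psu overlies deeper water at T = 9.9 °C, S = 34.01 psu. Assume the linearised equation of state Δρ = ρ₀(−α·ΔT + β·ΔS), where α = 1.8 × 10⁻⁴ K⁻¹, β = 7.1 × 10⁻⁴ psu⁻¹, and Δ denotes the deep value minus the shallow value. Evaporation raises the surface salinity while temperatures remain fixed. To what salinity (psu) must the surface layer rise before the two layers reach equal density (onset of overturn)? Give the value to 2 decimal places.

Neutral buoyancy requires −α(T_deep − T_surf) + β(S_deep − S_surf′) = 0.
S_surf′ = S_deep − (α/β)·ΔT = 34.01 − (1.8 × 10⁻⁴/7.1 × 10⁻⁴)·(+0.6) = 33.8579 psu.
Increase required: 33.8579 − 33.37 = 0.4879 psu.

33.86 psu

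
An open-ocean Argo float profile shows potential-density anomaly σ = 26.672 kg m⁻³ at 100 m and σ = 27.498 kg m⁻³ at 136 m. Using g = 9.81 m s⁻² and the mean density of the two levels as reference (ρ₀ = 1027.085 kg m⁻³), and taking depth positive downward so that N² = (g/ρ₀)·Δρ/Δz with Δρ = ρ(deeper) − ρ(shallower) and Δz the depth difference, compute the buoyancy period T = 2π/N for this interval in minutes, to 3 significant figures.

Δρ = 1027.498 − 1026.672 = 0.826 kg m⁻³ over Δz = 136 − 100 = 36 m.
N² = (9.81/1027.085) × (0.826/36) = 2.1915 × 10⁻⁴ s⁻².
N = √(2.1915 × 10⁻⁴) = 0.014804 rad s⁻¹, so T = 2π/N = 424.42 s = 7.0737 min ≈ 7.07 min.

7.07 min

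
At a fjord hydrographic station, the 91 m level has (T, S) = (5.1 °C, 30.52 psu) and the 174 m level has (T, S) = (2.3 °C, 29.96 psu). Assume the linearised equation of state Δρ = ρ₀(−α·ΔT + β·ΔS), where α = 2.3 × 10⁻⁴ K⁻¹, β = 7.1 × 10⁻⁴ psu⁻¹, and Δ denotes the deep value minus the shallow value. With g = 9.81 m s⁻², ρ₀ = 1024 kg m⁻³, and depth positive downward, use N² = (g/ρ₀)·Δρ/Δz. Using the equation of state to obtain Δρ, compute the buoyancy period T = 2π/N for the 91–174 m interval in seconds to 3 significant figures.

1.16 × 10³ s

ΔT = -2.8 K, ΔS = -0.56 psu (deep − shallow).
Δρ/ρ₀ = −αΔT + βΔS = 6.44 × 10⁻⁴ − 3.976 × 10⁻⁴ = 2.464 × 10⁻⁴, so Δρ ≈ 0.2523 kg m⁻³.
N² = (g/ρ₀)·Δρ/Δz = g·(Δρ/ρ₀)/Δz = 9.81 × 2.464 × 10⁻⁴ / 83 = 2.9123 × 10⁻⁵ s⁻².
N = √(2.9123 × 10⁻⁵) = 5.3966 × 10⁻³ rad s⁻¹ → T = 2π/N = 1.1643 × 10³ s ≈ 1.16 × 10³ s.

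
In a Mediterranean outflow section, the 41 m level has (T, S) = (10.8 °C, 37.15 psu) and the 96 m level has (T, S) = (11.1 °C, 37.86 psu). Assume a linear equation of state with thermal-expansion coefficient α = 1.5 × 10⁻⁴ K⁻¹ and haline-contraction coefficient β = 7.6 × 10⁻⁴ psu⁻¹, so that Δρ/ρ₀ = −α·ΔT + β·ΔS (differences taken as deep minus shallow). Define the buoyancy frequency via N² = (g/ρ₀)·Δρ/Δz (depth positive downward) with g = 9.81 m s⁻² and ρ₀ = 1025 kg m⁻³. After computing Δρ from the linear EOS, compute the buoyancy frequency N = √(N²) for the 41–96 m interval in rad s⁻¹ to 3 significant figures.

ΔT = +0.3 K, ΔS = +0.71 psu (deep − shallow).
Δρ/ρ₀ = −αΔT + βΔS = -4.50 × 10⁻⁵ + 5.396 × 10⁻⁴ = 4.946 × 10⁻⁴, so Δρ ≈ 0.5070 kg m⁻³.
N² = (g/ρ₀)·Δρ/Δz = g·(Δρ/ρ₀)/Δz = 9.81 × 4.946 × 10⁻⁴ / 55 = 8.8219 × 10⁻⁵ s⁻².
N = √(8.8219 × 10⁻⁵) = 9.3925 × 10⁻³ rad s⁻¹ ≈ 9.39 × 10⁻³ rad s⁻¹.

9.39 × 10⁻³ rad s⁻¹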